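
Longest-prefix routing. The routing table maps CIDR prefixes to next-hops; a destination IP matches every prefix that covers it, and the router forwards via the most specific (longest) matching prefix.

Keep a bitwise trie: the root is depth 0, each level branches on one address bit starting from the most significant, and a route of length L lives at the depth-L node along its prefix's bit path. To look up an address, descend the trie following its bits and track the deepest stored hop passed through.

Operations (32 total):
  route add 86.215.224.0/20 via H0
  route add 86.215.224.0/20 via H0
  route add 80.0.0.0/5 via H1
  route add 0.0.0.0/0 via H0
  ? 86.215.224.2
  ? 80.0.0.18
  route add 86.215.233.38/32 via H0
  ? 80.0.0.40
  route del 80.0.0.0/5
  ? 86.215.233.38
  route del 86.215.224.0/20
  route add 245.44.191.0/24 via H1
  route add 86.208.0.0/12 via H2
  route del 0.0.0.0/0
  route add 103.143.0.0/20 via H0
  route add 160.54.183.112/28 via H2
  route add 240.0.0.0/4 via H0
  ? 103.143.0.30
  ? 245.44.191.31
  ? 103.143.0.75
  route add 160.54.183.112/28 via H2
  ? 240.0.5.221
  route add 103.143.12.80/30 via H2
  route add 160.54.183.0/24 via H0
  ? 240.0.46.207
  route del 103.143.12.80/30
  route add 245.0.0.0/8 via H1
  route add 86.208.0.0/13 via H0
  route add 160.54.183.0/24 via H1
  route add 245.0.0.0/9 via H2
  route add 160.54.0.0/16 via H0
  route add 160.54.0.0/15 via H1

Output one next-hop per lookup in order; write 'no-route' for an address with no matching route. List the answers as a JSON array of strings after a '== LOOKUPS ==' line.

Trace:
  + 86.215.224.0/20 (H0) depth=20
  + 86.215.224.0/20 (H0) depth=20
  + 80.0.0.0/5 (H1) depth=5
  + 0.0.0.0/0 (H0) depth=0
  lookup 86.215.224.2: bits 01010110110101111110 walk d0:H0→d1:-→d2:-→d3:-→d4:-→d5:H1→d6:-→d7:-→d8:-→d9:-→d10:-→d11:-→d12:-→d13:-→d14:-→d15:-→d16:-→d17:-→d18:-→d19:-→d20:H0 -> H0
  lookup 80.0.0.18: bits 01010 walk d0:H0→d1:-→d2:-→d3:-→d4:-→d5:H1 -> H1
  + 86.215.233.38/32 (H0) depth=32
  lookup 80.0.0.40: bits 01010 walk d0:H0→d1:-→d2:-→d3:-→d4:-→d5:H1 -> H1
  del 80.0.0.0/5 (clear depth 5)
  lookup 86.215.233.38: bits 01010110110101111110100100100110 walk d0:H0→d1:-→d2:-→d3:-→d4:-→d5:-→d6:-→d7:-→d8:-→d9:-→d10:-→d11:-→d12:-→d13:-→d14:-→d15:-→d16:-→d17:-→d18:-→d19:-→d20:H0→d21:-→d22:-→d23:-→d24:-→d25:-→d26:-→d27:-→d28:-→d29:-→d30:-→d31:-→d32:H0 -> H0
  del 86.215.224.0/20 (clear depth 20)
  + 245.44.191.0/24 (H1) depth=24
  + 86.208.0.0/12 (H2) depth=12
  del 0.0.0.0/0 (clear depth 0)
  + 103.143.0.0/20 (H0) depth=20
  + 160.54.183.112/28 (H2) depth=28
  + 240.0.0.0/4 (H0) depth=4
  lookup 103.143.0.30: bits 01100111100011110000 walk d0:-→d1:-→d2:-→d3:-→d4:-→d5:-→d6:-→d7:-→d8:-→d9:-→d10:-→d11:-→d12:-→d13:-→d14:-→d15:-→d16:-→d17:-→d18:-→d19:-→d20:H0 -> H0
  lookup 245.44.191.31: bits 111101010010110010111111 walk d0:-→d1:-→d2:-→d3:-→d4:H0→d5:-→d6:-→d7:-→d8:-→d9:-→d10:-→d11:-→d12:-→d13:-→d14:-→d15:-→d16:-→d17:-→d18:-→d19:-→d20:-→d21:-→d22:-→d23:-→d24:H1 -> H1
  lookup 103.143.0.75: bits 01100111100011110000 walk d0:-→d1:-→d2:-→d3:-→d4:-→d5:-→d6:-→d7:-→d8:-→d9:-→d10:-→d11:-→d12:-→d13:-→d14:-→d15:-→d16:-→d17:-→d18:-→d19:-→d20:H0 -> H0
  + 160.54.183.112/28 (H2) depth=28
  lookup 240.0.5.221: bits 11110 walk d0:-→d1:-→d2:-→d3:-→d4:H0→d5:- -> H0
  + 103.143.12.80/30 (H2) depth=30
  + 160.54.183.0/24 (H0) depth=24
  lookup 240.0.46.207: bits 11110 walk d0:-→d1:-→d2:-→d3:-→d4:H0→d5:- -> H0
  del 103.143.12.80/30 (clear depth 30)
  + 245.0.0.0/8 (H1) depth=8
  + 86.208.0.0/13 (H0) depth=13
  + 160.54.183.0/24 (H1) depth=24
  + 245.0.0.0/9 (H2) depth=9
  + 160.54.0.0/16 (H0) depth=16
  + 160.54.0.0/15 (H1) depth=15

== LOOKUPS ==
["H0","H1","H1","H0","H0","H1","H0","H0","H0"]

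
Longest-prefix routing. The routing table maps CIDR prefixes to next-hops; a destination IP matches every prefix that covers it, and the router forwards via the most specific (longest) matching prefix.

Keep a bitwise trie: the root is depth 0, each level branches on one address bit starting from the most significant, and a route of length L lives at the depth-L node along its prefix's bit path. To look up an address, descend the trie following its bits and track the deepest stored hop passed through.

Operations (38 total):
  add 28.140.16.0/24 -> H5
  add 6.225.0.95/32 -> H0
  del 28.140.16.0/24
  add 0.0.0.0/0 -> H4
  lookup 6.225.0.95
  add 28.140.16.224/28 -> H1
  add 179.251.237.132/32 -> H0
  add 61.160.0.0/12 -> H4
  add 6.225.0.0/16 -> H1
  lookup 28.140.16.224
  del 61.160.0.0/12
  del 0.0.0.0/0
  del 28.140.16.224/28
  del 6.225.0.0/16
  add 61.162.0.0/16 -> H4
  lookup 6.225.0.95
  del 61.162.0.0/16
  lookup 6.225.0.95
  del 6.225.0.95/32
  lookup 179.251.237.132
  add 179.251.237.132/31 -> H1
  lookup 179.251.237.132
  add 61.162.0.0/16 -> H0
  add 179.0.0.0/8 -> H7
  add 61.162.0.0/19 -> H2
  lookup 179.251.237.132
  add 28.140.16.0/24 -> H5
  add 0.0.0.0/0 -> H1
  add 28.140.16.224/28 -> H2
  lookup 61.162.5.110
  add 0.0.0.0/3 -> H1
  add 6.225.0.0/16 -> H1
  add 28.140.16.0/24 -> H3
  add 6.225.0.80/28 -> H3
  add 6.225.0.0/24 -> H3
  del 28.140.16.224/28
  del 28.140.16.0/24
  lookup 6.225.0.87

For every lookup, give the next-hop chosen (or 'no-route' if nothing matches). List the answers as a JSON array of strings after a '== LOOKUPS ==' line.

Process each operation:
  + 28.140.16.0/24 (H5) depth=24
  + 6.225.0.95/32 (H0) depth=32
  del 28.140.16.0/24 (clear depth 24)
  + 0.0.0.0/0 (H4) depth=0
  Q 6.225.0.95: descend 00000110111000010000000001011111 ; hops seen [H4,H0] ; pick H0
  + 28.140.16.224/28 (H1) depth=28
  + 179.251.237.132/32 (H0) depth=32
  + 61.160.0.0/12 (H4) depth=12
  + 6.225.0.0/16 (H1) depth=16
  Q 28.140.16.224: descend 0001110010001100000100001110 ; hops seen [H4,H1] ; pick H1
  del 61.160.0.0/12 (clear depth 12)
  del 0.0.0.0/0 (clear depth 0)
  del 28.140.16.224/28 (clear depth 28)
  del 6.225.0.0/16 (clear depth 16)
  + 61.162.0.0/16 (H4) depth=16
  Q 6.225.0.95: descend 00000110111000010000000001011111 ; hops seen [H0] ; pick H0
  del 61.162.0.0/16 (clear depth 16)
  Q 6.225.0.95: descend 00000110111000010000000001011111 ; hops seen [H0] ; pick H0
  del 6.225.0.95/32 (clear depth 32)
  Q 179.251.237.132: descend 10110011111110111110110110000100 ; hops seen [H0] ; pick H0
  + 179.251.237.132/31 (H1) depth=31
  Q 179.251.237.132: descend 10110011111110111110110110000100 ; hops seen [H1,H0] ; pick H0
  + 61.162.0.0/16 (H0) depth=16
  + 179.0.0.0/8 (H7) depth=8
  + 61.162.0.0/19 (H2) depth=19
  Q 179.251.237.132: descend 10110011111110111110110110000100 ; hops seen [H7,H1,H0] ; pick H0
  + 28.140.16.0/24 (H5) depth=24
  + 0.0.0.0/0 (H1) depth=0
  + 28.140.16.224/28 (H2) depth=28
  Q 61.162.5.110: descend 0011110110100010000 ; hops seen [H1,H0,H2] ; pick H2
  + 0.0.0.0/3 (H1) depth=3
  + 6.225.0.0/16 (H1) depth=16
  + 28.140.16.0/24 (H3) depth=24
  + 6.225.0.80/28 (H3) depth=28
  + 6.225.0.0/24 (H3) depth=24
  del 28.140.16.224/28 (clear depth 28)
  del 28.140.16.0/24 (clear depth 24)
  Q 6.225.0.87: descend 0000011011100001000000000101 ; hops seen [H1,H1,H1,H3,H3] ; pick H3

== LOOKUPS ==
["H0","H1","H0","H0","H0","H0","H0","H2","H3"]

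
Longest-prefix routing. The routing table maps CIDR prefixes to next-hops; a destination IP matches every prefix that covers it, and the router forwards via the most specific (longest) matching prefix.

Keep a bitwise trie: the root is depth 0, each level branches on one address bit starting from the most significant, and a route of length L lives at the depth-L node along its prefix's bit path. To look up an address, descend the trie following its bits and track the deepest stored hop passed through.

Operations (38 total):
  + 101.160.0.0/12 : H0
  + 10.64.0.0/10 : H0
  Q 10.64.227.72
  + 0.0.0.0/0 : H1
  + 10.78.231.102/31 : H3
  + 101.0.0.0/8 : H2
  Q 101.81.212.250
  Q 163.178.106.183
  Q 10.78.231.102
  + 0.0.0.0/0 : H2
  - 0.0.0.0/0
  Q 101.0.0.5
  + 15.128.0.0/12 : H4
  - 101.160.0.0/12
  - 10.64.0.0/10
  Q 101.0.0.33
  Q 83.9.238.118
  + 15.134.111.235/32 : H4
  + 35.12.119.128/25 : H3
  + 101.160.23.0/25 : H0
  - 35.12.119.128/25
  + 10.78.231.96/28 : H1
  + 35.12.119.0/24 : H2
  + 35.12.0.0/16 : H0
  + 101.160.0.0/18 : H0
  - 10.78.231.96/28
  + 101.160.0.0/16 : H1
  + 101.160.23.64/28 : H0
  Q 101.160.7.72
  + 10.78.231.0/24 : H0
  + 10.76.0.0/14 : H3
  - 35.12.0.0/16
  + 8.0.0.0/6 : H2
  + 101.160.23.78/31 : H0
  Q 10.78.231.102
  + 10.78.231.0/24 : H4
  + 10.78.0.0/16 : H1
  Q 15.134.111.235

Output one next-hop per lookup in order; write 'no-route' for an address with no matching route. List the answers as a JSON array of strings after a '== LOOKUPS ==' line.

Process each operation:
  + 101.160.0.0/12 (H0) depth=12
  + 10.64.0.0/10 (H0) depth=10
  lookup 10.64.227.72: bits 0000101001 walk d0:-→d1:-→d2:-→d3:-→d4:-→d5:-→d6:-→d7:-→d8:-→d9:-→d10:H0 -> H0
  + 0.0.0.0/0 (H1) depth=0
  + 10.78.231.102/31 (H3) depth=31
  + 101.0.0.0/8 (H2) depth=8
  lookup 101.81.212.250: bits 01100101 walk d0:H1→d1:-→d2:-→d3:-→d4:-→d5:-→d6:-→d7:-→d8:H2 -> H2
  lookup 163.178.106.183: bits ε walk d0:H1 -> H1
  lookup 10.78.231.102: bits 0000101001001110111001110110011 walk d0:H1→d1:-→d2:-→d3:-→d4:-→d5:-→d6:-→d7:-→d8:-→d9:-→d10:H0→d11:-→d12:-→d13:-→d14:-→d15:-→d16:-→d17:-→d18:-→d19:-→d20:-→d21:-→d22:-→d23:-→d24:-→d25:-→d26:-→d27:-→d28:-→d29:-→d30:-→d31:H3 -> H3
  + 0.0.0.0/0 (H2) depth=0
  - 0.0.0.0/0 clear@0
  lookup 101.0.0.5: bits 01100101 walk d0:-→d1:-→d2:-→d3:-→d4:-→d5:-→d6:-→d7:-→d8:H2 -> H2
  + 15.128.0.0/12 (H4) depth=12
  - 101.160.0.0/12 clear@12
  - 10.64.0.0/10 clear@10
  lookup 101.0.0.33: bits 01100101 walk d0:-→d1:-→d2:-→d3:-→d4:-→d5:-→d6:-→d7:-→d8:H2 -> H2
  lookup 83.9.238.118: bits 01 walk d0:-→d1:-→d2:- -> no-route
  + 15.134.111.235/32 (H4) depth=32
  + 35.12.119.128/25 (H3) depth=25
  + 101.160.23.0/25 (H0) depth=25
  - 35.12.119.128/25 clear@25
  + 10.78.231.96/28 (H1) depth=28
  + 35.12.119.0/24 (H2) depth=24
  + 35.12.0.0/16 (H0) depth=16
  + 101.160.0.0/18 (H0) depth=18
  - 10.78.231.96/28 clear@28
  + 101.160.0.0/16 (H1) depth=16
  + 101.160.23.64/28 (H0) depth=28
  lookup 101.160.7.72: bits 0110010110100000000 walk d0:-→d1:-→d2:-→d3:-→d4:-→d5:-→d6:-→d7:-→d8:H2→d9:-→d10:-→d11:-→d12:-→d13:-→d14:-→d15:-→d16:H1→d17:-→d18:H0→d19:- -> H0
  + 10.78.231.0/24 (H0) depth=24
  + 10.76.0.0/14 (H3) depth=14
  - 35.12.0.0/16 clear@16
  + 8.0.0.0/6 (H2) depth=6
  + 101.160.23.78/31 (H0) depth=31
  lookup 10.78.231.102: bits 0000101001001110111001110110011 walk d0:-→d1:-→d2:-→d3:-→d4:-→d5:-→d6:H2→d7:-→d8:-→d9:-→d10:-→d11:-→d12:-→d13:-→d14:H3→d15:-→d16:-→d17:-→d18:-→d19:-→d20:-→d21:-→d22:-→d23:-→d24:H0→d25:-→d26:-→d27:-→d28:-→d29:-→d30:-→d31:H3 -> H3
  + 10.78.231.0/24 (H4) depth=24
  + 10.78.0.0/16 (H1) depth=16
  lookup 15.134.111.235: bits 00001111100001100110111111101011 walk d0:-→d1:-→d2:-→d3:-→d4:-→d5:-→d6:-→d7:-→d8:-→d9:-→d10:-→d11:-→d12:H4→d13:-→d14:-→d15:-→d16:-→d17:-→d18:-→d19:-→d20:-→d21:-→d22:-→d23:-→d24:-→d25:-→d26:-→d27:-→d28:-→d29:-→d30:-→d31:-→d32:H4 -> H4

== LOOKUPS ==
["H0","H2","H1","H3","H2","H2","no-route","H0","H3","H4"]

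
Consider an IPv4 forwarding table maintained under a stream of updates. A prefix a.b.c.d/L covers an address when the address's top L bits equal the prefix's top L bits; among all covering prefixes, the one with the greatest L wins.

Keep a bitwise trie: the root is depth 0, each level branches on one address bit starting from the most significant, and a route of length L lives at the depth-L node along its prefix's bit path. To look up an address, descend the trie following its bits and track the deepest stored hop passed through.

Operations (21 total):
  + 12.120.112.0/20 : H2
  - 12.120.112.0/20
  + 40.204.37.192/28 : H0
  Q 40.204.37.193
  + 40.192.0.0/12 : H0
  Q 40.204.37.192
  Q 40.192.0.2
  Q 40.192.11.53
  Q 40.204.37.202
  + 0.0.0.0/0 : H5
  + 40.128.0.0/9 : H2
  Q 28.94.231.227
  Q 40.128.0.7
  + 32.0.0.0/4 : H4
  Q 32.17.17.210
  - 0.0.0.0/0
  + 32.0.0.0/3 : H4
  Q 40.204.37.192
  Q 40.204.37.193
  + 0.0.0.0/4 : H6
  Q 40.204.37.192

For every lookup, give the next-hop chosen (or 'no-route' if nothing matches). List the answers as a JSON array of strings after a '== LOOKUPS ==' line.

Apply in order:
  + 12.120.112.0/20 (H2) depth=20
  del 12.120.112.0/20 (clear depth 20)
  + 40.204.37.192/28 (H0) depth=28
  ? 40.204.37.193  path d0:-→d1:-→d2:-→d3:-→d4:-→d5:-→d6:-→d7:-→d8:-→d9:-→d10:-→d11:-→d12:-→d13:-→d14:-→d15:-→d16:-→d17:-→d18:-→d19:-→d20:-→d21:-→d22:-→d23:-→d24:-→d25:-→d26:-→d27:-→d28:H0  best=H0
  + 40.192.0.0/12 (H0) depth=12
  ? 40.204.37.192  path d0:-→d1:-→d2:-→d3:-→d4:-→d5:-→d6:-→d7:-→d8:-→d9:-→d10:-→d11:-→d12:H0→d13:-→d14:-→d15:-→d16:-→d17:-→d18:-→d19:-→d20:-→d21:-→d22:-→d23:-→d24:-→d25:-→d26:-→d27:-→d28:H0  best=H0
  ? 40.192.0.2  path d0:-→d1:-→d2:-→d3:-→d4:-→d5:-→d6:-→d7:-→d8:-→d9:-→d10:-→d11:-→d12:H0  best=H0
  ? 40.192.11.53  path d0:-→d1:-→d2:-→d3:-→d4:-→d5:-→d6:-→d7:-→d8:-→d9:-→d10:-→d11:-→d12:H0  best=H0
  ? 40.204.37.202  path d0:-→d1:-→d2:-→d3:-→d4:-→d5:-→d6:-→d7:-→d8:-→d9:-→d10:-→d11:-→d12:H0→d13:-→d14:-→d15:-→d16:-→d17:-→d18:-→d19:-→d20:-→d21:-→d22:-→d23:-→d24:-→d25:-→d26:-→d27:-→d28:H0  best=H0
  + 0.0.0.0/0 (H5) depth=0
  + 40.128.0.0/9 (H2) depth=9
  ? 28.94.231.227  path d0:H5→d1:-→d2:-→d3:-  best=H5
  ? 40.128.0.7  path d0:H5→d1:-→d2:-→d3:-→d4:-→d5:-→d6:-→d7:-→d8:-→d9:H2  best=H2
  + 32.0.0.0/4 (H4) depth=4
  ? 32.17.17.210  path d0:H5→d1:-→d2:-→d3:-→d4:H4  best=H4
  del 0.0.0.0/0 (clear depth 0)
  + 32.0.0.0/3 (H4) depth=3
  ? 40.204.37.192  path d0:-→d1:-→d2:-→d3:H4→d4:H4→d5:-→d6:-→d7:-→d8:-→d9:H2→d10:-→d11:-→d12:H0→d13:-→d14:-→d15:-→d16:-→d17:-→d18:-→d19:-→d20:-→d21:-→d22:-→d23:-→d24:-→d25:-→d26:-→d27:-→d28:H0  best=H0
  ? 40.204.37.193  path d0:-→d1:-→d2:-→d3:H4→d4:H4→d5:-→d6:-→d7:-→d8:-→d9:H2→d10:-→d11:-→d12:H0→d13:-→d14:-→d15:-→d16:-→d17:-→d18:-→d19:-→d20:-→d21:-→d22:-→d23:-→d24:-→d25:-→d26:-→d27:-→d28:H0  best=H0
  + 0.0.0.0/4 (H6) depth=4
  ? 40.204.37.192  path d0:-→d1:-→d2:-→d3:H4→d4:H4→d5:-→d6:-→d7:-→d8:-→d9:H2→d10:-→d11:-→d12:H0→d13:-→d14:-→d15:-→d16:-→d17:-→d18:-→d19:-→d20:-→d21:-→d22:-→d23:-→d24:-→d25:-→d26:-→d27:-→d28:H0  best=H0

== LOOKUPS ==
["H0","H0","H0","H0","H0","H5","H2","H4","H0","H0","H0"]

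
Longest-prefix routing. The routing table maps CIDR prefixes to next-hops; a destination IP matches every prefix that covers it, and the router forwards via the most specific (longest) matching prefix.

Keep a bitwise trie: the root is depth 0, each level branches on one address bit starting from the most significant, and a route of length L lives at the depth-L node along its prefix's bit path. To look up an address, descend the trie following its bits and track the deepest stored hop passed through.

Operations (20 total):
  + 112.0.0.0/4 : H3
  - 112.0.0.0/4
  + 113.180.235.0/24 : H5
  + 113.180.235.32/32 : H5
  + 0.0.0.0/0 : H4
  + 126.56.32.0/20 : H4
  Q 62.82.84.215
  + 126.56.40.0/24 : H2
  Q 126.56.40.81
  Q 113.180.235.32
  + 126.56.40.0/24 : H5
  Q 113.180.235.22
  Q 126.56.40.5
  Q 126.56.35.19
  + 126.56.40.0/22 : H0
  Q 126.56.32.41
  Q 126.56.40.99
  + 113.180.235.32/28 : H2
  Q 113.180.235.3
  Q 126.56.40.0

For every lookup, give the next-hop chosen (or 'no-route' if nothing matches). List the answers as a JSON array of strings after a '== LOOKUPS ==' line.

Trace:
  + 112.0.0.0/4 (H3) depth=4
  - 112.0.0.0/4 clear@4
  + 113.180.235.0/24 (H5) depth=24
  + 113.180.235.32/32 (H5) depth=32
  + 0.0.0.0/0 (H4) depth=0
  + 126.56.32.0/20 (H4) depth=20
  Q 62.82.84.215: descend 0 ; hops seen [H4] ; pick H4
  + 126.56.40.0/24 (H2) depth=24
  Q 126.56.40.81: descend 011111100011100000101000 ; hops seen [H4,H4,H2] ; pick H2
  Q 113.180.235.32: descend 01110001101101001110101100100000 ; hops seen [H4,H5,H5] ; pick H5
  + 126.56.40.0/24 (H5) depth=24
  Q 113.180.235.22: descend 01110001101101001110101100 ; hops seen [H4,H5] ; pick H5
  Q 126.56.40.5: descend 011111100011100000101000 ; hops seen [H4,H4,H5] ; pick H5
  Q 126.56.35.19: descend 01111110001110000010 ; hops seen [H4,H4] ; pick H4
  + 126.56.40.0/22 (H0) depth=22
  Q 126.56.32.41: descend 01111110001110000010 ; hops seen [H4,H4] ; pick H4
  Q 126.56.40.99: descend 011111100011100000101000 ; hops seen [H4,H4,H0,H5] ; pick H5
  + 113.180.235.32/28 (H2) depth=28
  Q 113.180.235.3: descend 01110001101101001110101100 ; hops seen [H4,H5] ; pick H5
  Q 126.56.40.0: descend 011111100011100000101000 ; hops seen [H4,H4,H0,H5] ; pick H5

== LOOKUPS ==
["H4","H2","H5","H5","H5","H4","H4","H5","H5","H5"]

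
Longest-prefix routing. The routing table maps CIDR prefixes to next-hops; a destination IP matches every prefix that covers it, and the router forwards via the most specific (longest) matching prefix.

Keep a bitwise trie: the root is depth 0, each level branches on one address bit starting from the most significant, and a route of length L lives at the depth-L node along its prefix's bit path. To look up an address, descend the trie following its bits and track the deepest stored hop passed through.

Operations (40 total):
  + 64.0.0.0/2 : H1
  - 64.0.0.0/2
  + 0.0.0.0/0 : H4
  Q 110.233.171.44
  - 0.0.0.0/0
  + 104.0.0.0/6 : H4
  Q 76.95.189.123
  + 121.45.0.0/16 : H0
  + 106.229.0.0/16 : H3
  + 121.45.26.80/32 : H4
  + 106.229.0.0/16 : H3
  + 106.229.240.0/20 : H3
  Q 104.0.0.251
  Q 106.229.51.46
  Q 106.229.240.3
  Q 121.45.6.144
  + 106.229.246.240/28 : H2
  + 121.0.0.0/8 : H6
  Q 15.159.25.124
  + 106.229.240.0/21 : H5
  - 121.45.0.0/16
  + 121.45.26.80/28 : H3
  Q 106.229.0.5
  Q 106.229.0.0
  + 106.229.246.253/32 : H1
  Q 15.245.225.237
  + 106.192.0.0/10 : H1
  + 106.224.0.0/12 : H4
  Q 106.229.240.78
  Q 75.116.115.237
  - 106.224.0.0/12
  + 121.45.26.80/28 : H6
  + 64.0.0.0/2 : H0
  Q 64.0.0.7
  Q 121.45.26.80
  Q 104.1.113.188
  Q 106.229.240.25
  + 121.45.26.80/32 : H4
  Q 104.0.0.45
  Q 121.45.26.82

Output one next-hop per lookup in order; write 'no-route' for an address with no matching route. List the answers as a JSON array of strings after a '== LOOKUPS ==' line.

Process each operation:
  add 64.0.0.0/2 -> H1 at depth 2
  - 64.0.0.0/2 clear@2
  add 0.0.0.0/0 -> H4 at depth 0
  Q 110.233.171.44: descend 01 ; hops seen [H4] ; pick H4
  - 0.0.0.0/0 clear@0
  add 104.0.0.0/6 -> H4 at depth 6
  Q 76.95.189.123: descend 01 ; hops seen [∅] ; pick no-route
  add 121.45.0.0/16 -> H0 at depth 16
  add 106.229.0.0/16 -> H3 at depth 16
  add 121.45.26.80/32 -> H4 at depth 32
  add 106.229.0.0/16 -> H3 at depth 16
  add 106.229.240.0/20 -> H3 at depth 20
  Q 104.0.0.251: descend 011010 ; hops seen [H4] ; pick H4
  Q 106.229.51.46: descend 0110101011100101 ; hops seen [H4,H3] ; pick H3
  Q 106.229.240.3: descend 01101010111001011111 ; hops seen [H4,H3,H3] ; pick H3
  Q 121.45.6.144: descend 0111100100101101000 ; hops seen [H0] ; pick H0
  add 106.229.246.240/28 -> H2 at depth 28
  add 121.0.0.0/8 -> H6 at depth 8
  Q 15.159.25.124: descend 0 ; hops seen [∅] ; pick no-route
  add 106.229.240.0/21 -> H5 at depth 21
  - 121.45.0.0/16 clear@16
  add 121.45.26.80/28 -> H3 at depth 28
  Q 106.229.0.5: descend 0110101011100101 ; hops seen [H4,H3] ; pick H3
  Q 106.229.0.0: descend 0110101011100101 ; hops seen [H4,H3] ; pick H3
  add 106.229.246.253/32 -> H1 at depth 32
  Q 15.245.225.237: descend 0 ; hops seen [∅] ; pick no-route
  add 106.192.0.0/10 -> H1 at depth 10
  add 106.224.0.0/12 -> H4 at depth 12
  Q 106.229.240.78: descend 011010101110010111110 ; hops seen [H4,H1,H4,H3,H3,H5] ; pick H5
  Q 75.116.115.237: descend 01 ; hops seen [∅] ; pick no-route
  - 106.224.0.0/12 clear@12
  add 121.45.26.80/28 -> H6 at depth 28
  add 64.0.0.0/2 -> H0 at depth 2
  Q 64.0.0.7: descend 01 ; hops seen [H0] ; pick H0
  Q 121.45.26.80: descend 01111001001011010001101001010000 ; hops seen [H0,H6,H6,H4] ; pick H4
  Q 104.1.113.188: descend 011010 ; hops seen [H0,H4] ; pick H4
  Q 106.229.240.25: descend 011010101110010111110 ; hops seen [H0,H4,H1,H3,H3,H5] ; pick H5
  add 121.45.26.80/32 -> H4 at depth 32
  Q 104.0.0.45: descend 011010 ; hops seen [H0,H4] ; pick H4
  Q 121.45.26.82: descend 011110010010110100011010010100 ; hops seen [H0,H6,H6] ; pick H6

== LOOKUPS ==
["H4","no-route","H4","H3","H3","H0","no-route","H3","H3","no-route","H5","no-route","H0","H4","H4","H5","H4","H6"]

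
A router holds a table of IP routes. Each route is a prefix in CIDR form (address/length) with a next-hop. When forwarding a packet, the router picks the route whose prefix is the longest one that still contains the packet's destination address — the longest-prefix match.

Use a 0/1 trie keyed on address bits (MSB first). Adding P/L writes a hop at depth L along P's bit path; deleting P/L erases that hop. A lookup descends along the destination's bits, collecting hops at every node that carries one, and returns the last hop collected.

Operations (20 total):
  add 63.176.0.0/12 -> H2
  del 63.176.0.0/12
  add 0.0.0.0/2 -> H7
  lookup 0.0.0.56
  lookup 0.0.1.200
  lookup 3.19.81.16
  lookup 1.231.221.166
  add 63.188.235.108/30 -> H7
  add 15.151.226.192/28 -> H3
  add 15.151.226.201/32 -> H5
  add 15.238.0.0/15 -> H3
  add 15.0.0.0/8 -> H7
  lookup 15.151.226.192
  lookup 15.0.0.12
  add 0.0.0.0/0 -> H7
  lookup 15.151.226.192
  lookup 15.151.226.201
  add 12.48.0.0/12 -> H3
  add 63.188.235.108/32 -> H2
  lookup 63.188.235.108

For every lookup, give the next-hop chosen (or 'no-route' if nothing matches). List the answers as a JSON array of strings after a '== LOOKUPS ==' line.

Trace:
  add 63.176.0.0/12 -> H2 at depth 12
  del 63.176.0.0/12 (clear depth 12)
  add 0.0.0.0/2 -> H7 at depth 2
  lookup 0.0.0.56: bits 00 walk d0:-→d1:-→d2:H7 -> H7
  lookup 0.0.1.200: bits 00 walk d0:-→d1:-→d2:H7 -> H7
  lookup 3.19.81.16: bits 00 walk d0:-→d1:-→d2:H7 -> H7
  lookup 1.231.221.166: bits 00 walk d0:-→d1:-→d2:H7 -> H7
  add 63.188.235.108/30 -> H7 at depth 30
  add 15.151.226.192/28 -> H3 at depth 28
  add 15.151.226.201/32 -> H5 at depth 32
  add 15.238.0.0/15 -> H3 at depth 15
  add 15.0.0.0/8 -> H7 at depth 8
  lookup 15.151.226.192: bits 0000111110010111111000101100 walk d0:-→d1:-→d2:H7→d3:-→d4:-→d5:-→d6:-→d7:-→d8:H7→d9:-→d10:-→d11:-→d12:-→d13:-→d14:-→d15:-→d16:-→d17:-→d18:-→d19:-→d20:-→d21:-→d22:-→d23:-→d24:-→d25:-→d26:-→d27:-→d28:H3 -> H3
  lookup 15.0.0.12: bits 00001111 walk d0:-→d1:-→d2:H7→d3:-→d4:-→d5:-→d6:-→d7:-→d8:H7 -> H7
  add 0.0.0.0/0 -> H7 at depth 0
  lookup 15.151.226.192: bits 0000111110010111111000101100 walk d0:H7→d1:-→d2:H7→d3:-→d4:-→d5:-→d6:-→d7:-→d8:H7→d9:-→d10:-→d11:-→d12:-→d13:-→d14:-→d15:-→d16:-→d17:-→d18:-→d19:-→d20:-→d21:-→d22:-→d23:-→d24:-→d25:-→d26:-→d27:-→d28:H3 -> H3
  lookup 15.151.226.201: bits 00001111100101111110001011001001 walk d0:H7→d1:-→d2:H7→d3:-→d4:-→d5:-→d6:-→d7:-→d8:H7→d9:-→d10:-→d11:-→d12:-→d13:-→d14:-→d15:-→d16:-→d17:-→d18:-→d19:-→d20:-→d21:-→d22:-→d23:-→d24:-→d25:-→d26:-→d27:-→d28:H3→d29:-→d30:-→d31:-→d32:H5 -> H5
  add 12.48.0.0/12 -> H3 at depth 12
  add 63.188.235.108/32 -> H2 at depth 32
  lookup 63.188.235.108: bits 00111111101111001110101101101100 walk d0:H7→d1:-→d2:H7→d3:-→d4:-→d5:-→d6:-→d7:-→d8:-→d9:-→d10:-→d11:-→d12:-→d13:-→d14:-→d15:-→d16:-→d17:-→d18:-→d19:-→d20:-→d21:-→d22:-→d23:-→d24:-→d25:-→d26:-→d27:-→d28:-→d29:-→d30:H7→d31:-→d32:H2 -> H2

== LOOKUPS ==
["H7","H7","H7","H7","H3","H7","H3","H5","H2"]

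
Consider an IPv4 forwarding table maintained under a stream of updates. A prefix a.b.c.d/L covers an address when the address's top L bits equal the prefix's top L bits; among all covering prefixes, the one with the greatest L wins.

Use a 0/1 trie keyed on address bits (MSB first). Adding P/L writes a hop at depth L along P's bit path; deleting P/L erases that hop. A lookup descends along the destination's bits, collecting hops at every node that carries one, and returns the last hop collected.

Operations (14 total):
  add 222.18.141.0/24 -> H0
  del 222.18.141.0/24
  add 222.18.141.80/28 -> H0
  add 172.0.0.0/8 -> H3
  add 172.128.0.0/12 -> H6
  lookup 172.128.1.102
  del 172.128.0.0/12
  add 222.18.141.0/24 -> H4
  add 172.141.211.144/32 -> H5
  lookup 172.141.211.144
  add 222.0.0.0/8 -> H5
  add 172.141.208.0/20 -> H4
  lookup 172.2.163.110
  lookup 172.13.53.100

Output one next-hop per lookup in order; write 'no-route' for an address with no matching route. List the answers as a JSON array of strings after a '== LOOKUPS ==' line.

Trace:
  + 222.18.141.0/24 (H0) depth=24
  del 222.18.141.0/24 (clear depth 24)
  + 222.18.141.80/28 (H0) depth=28
  + 172.0.0.0/8 (H3) depth=8
  + 172.128.0.0/12 (H6) depth=12
  lookup 172.128.1.102: bits 101011001000 walk d0:-→d1:-→d2:-→d3:-→d4:-→d5:-→d6:-→d7:-→d8:H3→d9:-→d10:-→d11:-→d12:H6 -> H6
  del 172.128.0.0/12 (clear depth 12)
  + 222.18.141.0/24 (H4) depth=24
  + 172.141.211.144/32 (H5) depth=32
  lookup 172.141.211.144: bits 10101100100011011101001110010000 walk d0:-→d1:-→d2:-→d3:-→d4:-→d5:-→d6:-→d7:-→d8:H3→d9:-→d10:-→d11:-→d12:-→d13:-→d14:-→d15:-→d16:-→d17:-→d18:-→d19:-→d20:-→d21:-→d22:-→d23:-→d24:-→d25:-→d26:-→d27:-→d28:-→d29:-→d30:-→d31:-→d32:H5 -> H5
  + 222.0.0.0/8 (H5) depth=8
  + 172.141.208.0/20 (H4) depth=20
  lookup 172.2.163.110: bits 10101100 walk d0:-→d1:-→d2:-→d3:-→d4:-→d5:-→d6:-→d7:-→d8:H3 -> H3
  lookup 172.13.53.100: bits 10101100 walk d0:-→d1:-→d2:-→d3:-→d4:-→d5:-→d6:-→d7:-→d8:H3 -> H3

== LOOKUPS ==
["H6","H5","H3","H3"]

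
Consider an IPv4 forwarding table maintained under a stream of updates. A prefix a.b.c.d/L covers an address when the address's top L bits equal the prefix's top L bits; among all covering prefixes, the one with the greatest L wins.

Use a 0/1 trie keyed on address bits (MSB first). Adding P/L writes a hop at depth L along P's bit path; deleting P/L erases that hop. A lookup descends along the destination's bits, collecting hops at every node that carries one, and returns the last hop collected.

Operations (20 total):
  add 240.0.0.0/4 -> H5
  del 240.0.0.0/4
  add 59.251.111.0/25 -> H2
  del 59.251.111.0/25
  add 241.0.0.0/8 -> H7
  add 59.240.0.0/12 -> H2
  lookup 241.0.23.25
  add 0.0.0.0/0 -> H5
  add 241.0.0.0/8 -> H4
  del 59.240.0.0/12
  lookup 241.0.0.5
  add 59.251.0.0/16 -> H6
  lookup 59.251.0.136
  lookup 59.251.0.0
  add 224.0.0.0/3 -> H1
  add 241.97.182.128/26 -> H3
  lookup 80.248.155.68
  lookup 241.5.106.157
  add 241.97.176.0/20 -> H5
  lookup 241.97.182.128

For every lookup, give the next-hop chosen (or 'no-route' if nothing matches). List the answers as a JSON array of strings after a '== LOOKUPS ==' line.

Process each operation:
  + 240.0.0.0/4 (H5) depth=4
  del 240.0.0.0/4 (clear depth 4)
  + 59.251.111.0/25 (H2) depth=25
  del 59.251.111.0/25 (clear depth 25)
  + 241.0.0.0/8 (H7) depth=8
  + 59.240.0.0/12 (H2) depth=12
  lookup 241.0.23.25: bits 11110001 walk d0:-→d1:-→d2:-→d3:-→d4:-→d5:-→d6:-→d7:-→d8:H7 -> H7
  + 0.0.0.0/0 (H5) depth=0
  + 241.0.0.0/8 (H4) depth=8
  del 59.240.0.0/12 (clear depth 12)
  lookup 241.0.0.5: bits 11110001 walk d0:H5→d1:-→d2:-→d3:-→d4:-→d5:-→d6:-→d7:-→d8:H4 -> H4
  + 59.251.0.0/16 (H6) depth=16
  lookup 59.251.0.136: bits 00111011111110110 walk d0:H5→d1:-→d2:-→d3:-→d4:-→d5:-→d6:-→d7:-→d8:-→d9:-→d10:-→d11:-→d12:-→d13:-→d14:-→d15:-→d16:H6→d17:- -> H6
  lookup 59.251.0.0: bits 00111011111110110 walk d0:H5→d1:-→d2:-→d3:-→d4:-→d5:-→d6:-→d7:-→d8:-→d9:-→d10:-→d11:-→d12:-→d13:-→d14:-→d15:-→d16:H6→d17:- -> H6
  + 224.0.0.0/3 (H1) depth=3
  + 241.97.182.128/26 (H3) depth=26
  lookup 80.248.155.68: bits 0 walk d0:H5→d1:- -> H5
  lookup 241.5.106.157: bits 111100010 walk d0:H5→d1:-→d2:-→d3:H1→d4:-→d5:-→d6:-→d7:-→d8:H4→d9:- -> H4
  + 241.97.176.0/20 (H5) depth=20
  lookup 241.97.182.128: bits 11110001011000011011011010 walk d0:H5→d1:-→d2:-→d3:H1→d4:-→d5:-→d6:-→d7:-→d8:H4→d9:-→d10:-→d11:-→d12:-→d13:-→d14:-→d15:-→d16:-→d17:-→d18:-→d19:-→d20:H5→d21:-→d22:-→d23:-→d24:-→d25:-→d26:H3 -> H3

== LOOKUPS ==
["H7","H4","H6","H6","H5","H4","H3"]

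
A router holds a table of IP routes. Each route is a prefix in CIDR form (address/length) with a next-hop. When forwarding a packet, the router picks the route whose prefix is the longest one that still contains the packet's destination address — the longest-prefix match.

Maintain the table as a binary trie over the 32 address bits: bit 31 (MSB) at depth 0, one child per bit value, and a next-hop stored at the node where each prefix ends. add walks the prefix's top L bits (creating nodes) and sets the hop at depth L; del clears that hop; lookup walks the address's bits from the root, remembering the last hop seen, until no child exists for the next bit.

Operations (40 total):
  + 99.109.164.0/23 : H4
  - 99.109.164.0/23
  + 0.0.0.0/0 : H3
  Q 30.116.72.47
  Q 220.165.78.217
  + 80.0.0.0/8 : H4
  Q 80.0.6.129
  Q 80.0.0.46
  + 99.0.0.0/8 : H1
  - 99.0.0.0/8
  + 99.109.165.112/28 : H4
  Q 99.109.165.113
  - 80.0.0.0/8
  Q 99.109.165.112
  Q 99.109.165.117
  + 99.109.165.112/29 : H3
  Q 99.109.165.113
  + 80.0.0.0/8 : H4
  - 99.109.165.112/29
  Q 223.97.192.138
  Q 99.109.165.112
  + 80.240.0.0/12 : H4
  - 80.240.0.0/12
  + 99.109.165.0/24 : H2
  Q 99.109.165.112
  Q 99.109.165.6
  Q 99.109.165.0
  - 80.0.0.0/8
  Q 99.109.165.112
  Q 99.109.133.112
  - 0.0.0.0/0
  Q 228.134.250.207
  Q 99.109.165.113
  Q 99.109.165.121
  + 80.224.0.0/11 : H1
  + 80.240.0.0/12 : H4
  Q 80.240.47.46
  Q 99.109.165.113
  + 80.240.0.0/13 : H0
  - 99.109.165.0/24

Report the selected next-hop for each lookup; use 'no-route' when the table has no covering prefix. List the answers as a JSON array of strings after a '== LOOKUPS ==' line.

Apply in order:
  add 99.109.164.0/23 -> H4 at depth 23
  del 99.109.164.0/23 (clear depth 23)
  add 0.0.0.0/0 -> H3 at depth 0
  Q 30.116.72.47: descend 0 ; hops seen [H3] ; pick H3
  Q 220.165.78.217: descend ε ; hops seen [H3] ; pick H3
  add 80.0.0.0/8 -> H4 at depth 8
  Q 80.0.6.129: descend 01010000 ; hops seen [H3,H4] ; pick H4
  Q 80.0.0.46: descend 01010000 ; hops seen [H3,H4] ; pick H4
  add 99.0.0.0/8 -> H1 at depth 8
  del 99.0.0.0/8 (clear depth 8)
  add 99.109.165.112/28 -> H4 at depth 28
  Q 99.109.165.113: descend 0110001101101101101001010111 ; hops seen [H3,H4] ; pick H4
  del 80.0.0.0/8 (clear depth 8)
  Q 99.109.165.112: descend 0110001101101101101001010111 ; hops seen [H3,H4] ; pick H4
  Q 99.109.165.117: descend 0110001101101101101001010111 ; hops seen [H3,H4] ; pick H4
  add 99.109.165.112/29 -> H3 at depth 29
  Q 99.109.165.113: descend 01100011011011011010010101110 ; hops seen [H3,H4,H3] ; pick H3
  add 80.0.0.0/8 -> H4 at depth 8
  del 99.109.165.112/29 (clear depth 29)
  Q 223.97.192.138: descend ε ; hops seen [H3] ; pick H3
  Q 99.109.165.112: descend 01100011011011011010010101110 ; hops seen [H3,H4] ; pick H4
  add 80.240.0.0/12 -> H4 at depth 12
  del 80.240.0.0/12 (clear depth 12)
  add 99.109.165.0/24 -> H2 at depth 24
  Q 99.109.165.112: descend 01100011011011011010010101110 ; hops seen [H3,H2,H4] ; pick H4
  Q 99.109.165.6: descend 0110001101101101101001010 ; hops seen [H3,H2] ; pick H2
  Q 99.109.165.0: descend 0110001101101101101001010 ; hops seen [H3,H2] ; pick H2
  del 80.0.0.0/8 (clear depth 8)
  Q 99.109.165.112: descend 01100011011011011010010101110 ; hops seen [H3,H2,H4] ; pick H4
  Q 99.109.133.112: descend 011000110110110110 ; hops seen [H3] ; pick H3
  del 0.0.0.0/0 (clear depth 0)
  Q 228.134.250.207: descend ε ; hops seen [∅] ; pick no-route
  Q 99.109.165.113: descend 01100011011011011010010101110 ; hops seen [H2,H4] ; pick H4
  Q 99.109.165.121: descend 0110001101101101101001010111 ; hops seen [H2,H4] ; pick H4
  add 80.224.0.0/11 -> H1 at depth 11
  add 80.240.0.0/12 -> H4 at depth 12
  Q 80.240.47.46: descend 010100001111 ; hops seen [H1,H4] ; pick H4
  Q 99.109.165.113: descend 01100011011011011010010101110 ; hops seen [H2,H4] ; pick H4
  add 80.240.0.0/13 -> H0 at depth 13
  del 99.109.165.0/24 (clear depth 24)

== LOOKUPS ==
["H3","H3","H4","H4","H4","H4","H4","H3","H3","H4","H4","H2","H2","H4","H3","no-route","H4","H4","H4","H4"]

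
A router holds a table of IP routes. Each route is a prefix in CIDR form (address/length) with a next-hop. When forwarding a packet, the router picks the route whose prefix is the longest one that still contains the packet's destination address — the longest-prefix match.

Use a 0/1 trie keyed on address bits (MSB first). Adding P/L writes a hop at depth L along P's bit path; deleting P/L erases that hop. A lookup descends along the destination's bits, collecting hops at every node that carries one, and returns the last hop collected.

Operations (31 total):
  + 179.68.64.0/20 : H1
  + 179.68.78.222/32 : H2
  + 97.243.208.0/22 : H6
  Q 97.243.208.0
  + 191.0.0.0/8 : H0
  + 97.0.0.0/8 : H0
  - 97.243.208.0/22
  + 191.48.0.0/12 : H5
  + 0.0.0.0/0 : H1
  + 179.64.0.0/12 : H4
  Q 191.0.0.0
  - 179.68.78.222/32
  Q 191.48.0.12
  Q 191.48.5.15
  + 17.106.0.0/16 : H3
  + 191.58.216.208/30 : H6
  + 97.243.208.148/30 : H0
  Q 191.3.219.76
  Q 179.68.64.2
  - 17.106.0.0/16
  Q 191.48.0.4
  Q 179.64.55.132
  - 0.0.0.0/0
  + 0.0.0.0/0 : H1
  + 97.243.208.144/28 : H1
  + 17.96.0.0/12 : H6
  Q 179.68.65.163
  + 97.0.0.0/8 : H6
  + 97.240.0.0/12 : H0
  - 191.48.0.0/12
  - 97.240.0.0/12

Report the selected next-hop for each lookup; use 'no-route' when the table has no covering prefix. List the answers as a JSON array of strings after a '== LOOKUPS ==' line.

Apply in order:
  add 179.68.64.0/20 -> H1 at depth 20
  add 179.68.78.222/32 -> H2 at depth 32
  add 97.243.208.0/22 -> H6 at depth 22
  lookup 97.243.208.0: bits 0110000111110011110100 walk d0:-→d1:-→d2:-→d3:-→d4:-→d5:-→d6:-→d7:-→d8:-→d9:-→d10:-→d11:-→d12:-→d13:-→d14:-→d15:-→d16:-→d17:-→d18:-→d19:-→d20:-→d21:-→d22:H6 -> H6
  add 191.0.0.0/8 -> H0 at depth 8
  add 97.0.0.0/8 -> H0 at depth 8
  - 97.243.208.0/22 clear@22
  add 191.48.0.0/12 -> H5 at depth 12
  add 0.0.0.0/0 -> H1 at depth 0
  add 179.64.0.0/12 -> H4 at depth 12
  lookup 191.0.0.0: bits 1011111100 walk d0:H1→d1:-→d2:-→d3:-→d4:-→d5:-→d6:-→d7:-→d8:H0→d9:-→d10:- -> H0
  - 179.68.78.222/32 clear@32
  lookup 191.48.0.12: bits 101111110011 walk d0:H1→d1:-→d2:-→d3:-→d4:-→d5:-→d6:-→d7:-→d8:H0→d9:-→d10:-→d11:-→d12:H5 -> H5
  lookup 191.48.5.15: bits 101111110011 walk d0:H1→d1:-→d2:-→d3:-→d4:-→d5:-→d6:-→d7:-→d8:H0→d9:-→d10:-→d11:-→d12:H5 -> H5
  add 17.106.0.0/16 -> H3 at depth 16
  add 191.58.216.208/30 -> H6 at depth 30
  add 97.243.208.148/30 -> H0 at depth 30
  lookup 191.3.219.76: bits 1011111100 walk d0:H1→d1:-→d2:-→d3:-→d4:-→d5:-→d6:-→d7:-→d8:H0→d9:-→d10:- -> H0
  lookup 179.68.64.2: bits 10110011010001000100 walk d0:H1→d1:-→d2:-→d3:-→d4:-→d5:-→d6:-→d7:-→d8:-→d9:-→d10:-→d11:-→d12:H4→d13:-→d14:-→d15:-→d16:-→d17:-→d18:-→d19:-→d20:H1 -> H1
  - 17.106.0.0/16 clear@16
  lookup 191.48.0.4: bits 101111110011 walk d0:H1→d1:-→d2:-→d3:-→d4:-→d5:-→d6:-→d7:-→d8:H0→d9:-→d10:-→d11:-→d12:H5 -> H5
  lookup 179.64.55.132: bits 1011001101000 walk d0:H1→d1:-→d2:-→d3:-→d4:-→d5:-→d6:-→d7:-→d8:-→d9:-→d10:-→d11:-→d12:H4→d13:- -> H4
  - 0.0.0.0/0 clear@0
  add 0.0.0.0/0 -> H1 at depth 0
  add 97.243.208.144/28 -> H1 at depth 28
  add 17.96.0.0/12 -> H6 at depth 12
  lookup 179.68.65.163: bits 10110011010001000100 walk d0:H1→d1:-→d2:-→d3:-→d4:-→d5:-→d6:-→d7:-→d8:-→d9:-→d10:-→d11:-→d12:H4→d13:-→d14:-→d15:-→d16:-→d17:-→d18:-→d19:-→d20:H1 -> H1
  add 97.0.0.0/8 -> H6 at depth 8
  add 97.240.0.0/12 -> H0 at depth 12
  - 191.48.0.0/12 clear@12
  - 97.240.0.0/12 clear@12

== LOOKUPS ==
["H6","H0","H5","H5","H0","H1","H5","H4","H1"]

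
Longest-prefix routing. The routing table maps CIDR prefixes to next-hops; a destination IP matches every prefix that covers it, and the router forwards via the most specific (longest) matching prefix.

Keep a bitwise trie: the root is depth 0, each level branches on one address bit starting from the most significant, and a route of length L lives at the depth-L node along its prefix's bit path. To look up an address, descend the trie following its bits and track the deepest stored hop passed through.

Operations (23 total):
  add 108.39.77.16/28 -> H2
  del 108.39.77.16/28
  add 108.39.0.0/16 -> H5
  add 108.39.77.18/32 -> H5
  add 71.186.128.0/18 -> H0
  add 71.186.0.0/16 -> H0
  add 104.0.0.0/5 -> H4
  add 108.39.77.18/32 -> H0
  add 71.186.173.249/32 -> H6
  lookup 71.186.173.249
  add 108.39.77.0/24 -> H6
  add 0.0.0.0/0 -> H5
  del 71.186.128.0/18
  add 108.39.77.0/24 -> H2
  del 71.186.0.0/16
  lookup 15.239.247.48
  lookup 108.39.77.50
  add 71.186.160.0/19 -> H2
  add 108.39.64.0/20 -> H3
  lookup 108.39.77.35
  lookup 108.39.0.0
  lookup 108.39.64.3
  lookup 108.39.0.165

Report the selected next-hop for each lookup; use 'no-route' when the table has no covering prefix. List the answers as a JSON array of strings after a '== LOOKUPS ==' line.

Trace:
  add 108.39.77.16/28 -> H2 at depth 28
  del 108.39.77.16/28 (clear depth 28)
  add 108.39.0.0/16 -> H5 at depth 16
  add 108.39.77.18/32 -> H5 at depth 32
  add 71.186.128.0/18 -> H0 at depth 18
  add 71.186.0.0/16 -> H0 at depth 16
  add 104.0.0.0/5 -> H4 at depth 5
  add 108.39.77.18/32 -> H0 at depth 32
  add 71.186.173.249/32 -> H6 at depth 32
  Q 71.186.173.249: descend 01000111101110101010110111111001 ; hops seen [H0,H0,H6] ; pick H6
  add 108.39.77.0/24 -> H6 at depth 24
  add 0.0.0.0/0 -> H5 at depth 0
  del 71.186.128.0/18 (clear depth 18)
  add 108.39.77.0/24 -> H2 at depth 24
  del 71.186.0.0/16 (clear depth 16)
  Q 15.239.247.48: descend 0 ; hops seen [H5] ; pick H5
  Q 108.39.77.50: descend 01101100001001110100110100 ; hops seen [H5,H4,H5,H2] ; pick H2
  add 71.186.160.0/19 -> H2 at depth 19
  add 108.39.64.0/20 -> H3 at depth 20
  Q 108.39.77.35: descend 01101100001001110100110100 ; hops seen [H5,H4,H5,H3,H2] ; pick H2
  Q 108.39.0.0: descend 01101100001001110 ; hops seen [H5,H4,H5] ; pick H5
  Q 108.39.64.3: descend 01101100001001110100 ; hops seen [H5,H4,H5,H3] ; pick H3
  Q 108.39.0.165: descend 01101100001001110 ; hops seen [H5,H4,H5] ; pick H5

== LOOKUPS ==
["H6","H5","H2","H2","H5","H3","H5"]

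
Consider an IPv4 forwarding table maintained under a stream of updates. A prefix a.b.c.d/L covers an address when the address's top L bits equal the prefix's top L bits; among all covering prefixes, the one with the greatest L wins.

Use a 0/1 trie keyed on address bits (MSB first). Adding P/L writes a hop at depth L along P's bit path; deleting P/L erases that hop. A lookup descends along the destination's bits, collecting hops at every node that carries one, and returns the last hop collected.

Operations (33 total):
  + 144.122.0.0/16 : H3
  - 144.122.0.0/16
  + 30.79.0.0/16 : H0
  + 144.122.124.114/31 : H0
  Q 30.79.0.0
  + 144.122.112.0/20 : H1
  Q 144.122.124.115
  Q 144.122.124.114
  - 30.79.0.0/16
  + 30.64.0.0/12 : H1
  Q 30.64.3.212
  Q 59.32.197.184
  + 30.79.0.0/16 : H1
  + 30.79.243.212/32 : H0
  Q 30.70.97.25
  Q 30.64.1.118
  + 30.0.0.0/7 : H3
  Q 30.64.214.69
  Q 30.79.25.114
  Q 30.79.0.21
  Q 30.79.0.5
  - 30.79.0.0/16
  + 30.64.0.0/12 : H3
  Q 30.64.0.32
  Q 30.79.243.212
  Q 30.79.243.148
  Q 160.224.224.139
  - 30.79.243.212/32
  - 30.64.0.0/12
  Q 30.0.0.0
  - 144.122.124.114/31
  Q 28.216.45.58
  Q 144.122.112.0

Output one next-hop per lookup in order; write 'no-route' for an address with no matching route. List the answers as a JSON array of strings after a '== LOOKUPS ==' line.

Process each operation:
  add 144.122.0.0/16 -> H3 at depth 16
  - 144.122.0.0/16 clear@16
  add 30.79.0.0/16 -> H0 at depth 16
  add 144.122.124.114/31 -> H0 at depth 31
  Q 30.79.0.0: descend 0001111001001111 ; hops seen [H0] ; pick H0
  add 144.122.112.0/20 -> H1 at depth 20
  Q 144.122.124.115: descend 1001000001111010011111000111001 ; hops seen [H1,H0] ; pick H0
  Q 144.122.124.114: descend 1001000001111010011111000111001 ; hops seen [H1,H0] ; pick H0
  - 30.79.0.0/16 clear@16
  add 30.64.0.0/12 -> H1 at depth 12
  Q 30.64.3.212: descend 000111100100 ; hops seen [H1] ; pick H1
  Q 59.32.197.184: descend 00 ; hops seen [∅] ; pick no-route
  add 30.79.0.0/16 -> H1 at depth 16
  add 30.79.243.212/32 -> H0 at depth 32
  Q 30.70.97.25: descend 000111100100 ; hops seen [H1] ; pick H1
  Q 30.64.1.118: descend 000111100100 ; hops seen [H1] ; pick H1
  add 30.0.0.0/7 -> H3 at depth 7
  Q 30.64.214.69: descend 000111100100 ; hops seen [H3,H1] ; pick H1
  Q 30.79.25.114: descend 0001111001001111 ; hops seen [H3,H1,H1] ; pick H1
  Q 30.79.0.21: descend 0001111001001111 ; hops seen [H3,H1,H1] ; pick H1
  Q 30.79.0.5: descend 0001111001001111 ; hops seen [H3,H1,H1] ; pick H1
  - 30.79.0.0/16 clear@16
  add 30.64.0.0/12 -> H3 at depth 12
  Q 30.64.0.32: descend 000111100100 ; hops seen [H3,H3] ; pick H3
  Q 30.79.243.212: descend 00011110010011111111001111010100 ; hops seen [H3,H3,H0] ; pick H0
  Q 30.79.243.148: descend 0001111001001111111100111 ; hops seen [H3,H3] ; pick H3
  Q 160.224.224.139: descend 10 ; hops seen [∅] ; pick no-route
  - 30.79.243.212/32 clear@32
  - 30.64.0.0/12 clear@12
  Q 30.0.0.0: descend 000111100 ; hops seen [H3] ; pick H3
  - 144.122.124.114/31 clear@31
  Q 28.216.45.58: descend 000111 ; hops seen [∅] ; pick no-route
  Q 144.122.112.0: descend 10010000011110100111 ; hops seen [H1] ; pick H1

== LOOKUPS ==
["H0","H0","H0","H1","no-route","H1","H1","H1","H1","H1","H1","H3","H0","H3","no-route","H3","no-route","H1"]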